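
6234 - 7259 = -1025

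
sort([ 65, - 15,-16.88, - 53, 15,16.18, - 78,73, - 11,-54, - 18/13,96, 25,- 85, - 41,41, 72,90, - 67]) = [ - 85, - 78, - 67, - 54, - 53, - 41, - 16.88, - 15, - 11,  -  18/13,  15,  16.18,25, 41, 65,  72,73, 90, 96 ] 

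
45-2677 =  - 2632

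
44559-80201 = -35642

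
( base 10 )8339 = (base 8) 20223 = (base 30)97T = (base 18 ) 17D5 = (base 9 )12385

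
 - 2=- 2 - 0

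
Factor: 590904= 2^3*3^2*29^1*283^1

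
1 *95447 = 95447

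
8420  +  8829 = 17249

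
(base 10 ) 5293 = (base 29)68f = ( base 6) 40301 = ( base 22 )AKD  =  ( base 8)12255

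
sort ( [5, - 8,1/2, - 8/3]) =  [ - 8, - 8/3, 1/2, 5] 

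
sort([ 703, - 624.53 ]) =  [ - 624.53, 703] 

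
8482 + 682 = 9164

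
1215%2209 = 1215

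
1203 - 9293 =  - 8090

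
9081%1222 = 527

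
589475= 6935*85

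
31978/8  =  3997 + 1/4 =3997.25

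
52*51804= 2693808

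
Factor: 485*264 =128040 = 2^3*3^1*5^1 * 11^1*97^1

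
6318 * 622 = 3929796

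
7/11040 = 7/11040 = 0.00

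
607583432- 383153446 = 224429986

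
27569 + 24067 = 51636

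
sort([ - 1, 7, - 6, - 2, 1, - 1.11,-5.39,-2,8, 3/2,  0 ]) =[ - 6, - 5.39, - 2, - 2,  -  1.11, - 1, 0, 1, 3/2, 7, 8] 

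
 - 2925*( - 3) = 8775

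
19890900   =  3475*5724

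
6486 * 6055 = 39272730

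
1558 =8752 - 7194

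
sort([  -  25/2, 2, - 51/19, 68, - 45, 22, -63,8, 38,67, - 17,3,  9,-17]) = [ - 63,-45, - 17, - 17, - 25/2, - 51/19, 2, 3,  8,9, 22,38, 67,68]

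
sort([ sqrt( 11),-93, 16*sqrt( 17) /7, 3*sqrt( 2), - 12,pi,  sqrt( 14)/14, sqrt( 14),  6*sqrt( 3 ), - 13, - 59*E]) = [- 59*E, - 93, - 13, - 12, sqrt( 14 ) /14, pi,sqrt ( 11),sqrt( 14),  3*sqrt(2 ), 16*sqrt( 17 )/7,6*sqrt( 3)]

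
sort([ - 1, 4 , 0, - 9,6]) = [ - 9,-1,0,4, 6 ]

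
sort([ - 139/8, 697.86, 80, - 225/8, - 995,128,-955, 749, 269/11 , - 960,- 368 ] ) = [-995, -960,  -  955,- 368, - 225/8,-139/8, 269/11,80,128,697.86, 749]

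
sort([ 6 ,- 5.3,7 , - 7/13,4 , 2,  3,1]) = [ - 5.3, - 7/13, 1, 2,3,4 , 6, 7 ] 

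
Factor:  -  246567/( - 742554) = 82189/247518= 2^( - 1)*3^(-2)*13751^( - 1)*82189^1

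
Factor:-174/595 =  - 2^1*3^1*5^( - 1)*7^( -1)*17^( - 1)*29^1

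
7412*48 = 355776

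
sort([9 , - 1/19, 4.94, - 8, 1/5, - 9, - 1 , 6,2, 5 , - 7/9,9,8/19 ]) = [ - 9, - 8, - 1, - 7/9, - 1/19,1/5, 8/19, 2, 4.94, 5, 6, 9, 9]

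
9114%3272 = 2570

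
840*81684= 68614560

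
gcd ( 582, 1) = 1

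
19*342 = 6498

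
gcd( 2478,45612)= 42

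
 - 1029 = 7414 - 8443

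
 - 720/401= - 720/401=-  1.80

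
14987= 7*2141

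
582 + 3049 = 3631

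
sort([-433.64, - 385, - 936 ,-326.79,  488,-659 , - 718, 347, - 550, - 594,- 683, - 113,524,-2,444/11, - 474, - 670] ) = [ - 936, - 718, - 683, - 670 ,  -  659, -594, - 550, - 474, - 433.64, - 385, - 326.79,  -  113, - 2,  444/11,347,488 , 524] 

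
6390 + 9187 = 15577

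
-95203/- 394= 241 + 249/394 = 241.63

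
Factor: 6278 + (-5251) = 13^1*79^1= 1027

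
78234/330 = 237 + 4/55 =237.07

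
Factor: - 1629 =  - 3^2*181^1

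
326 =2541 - 2215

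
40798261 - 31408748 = 9389513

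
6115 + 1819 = 7934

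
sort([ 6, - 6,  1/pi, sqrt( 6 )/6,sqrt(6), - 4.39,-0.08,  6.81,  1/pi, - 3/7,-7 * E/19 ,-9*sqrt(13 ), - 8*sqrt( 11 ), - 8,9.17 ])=[- 9*sqrt( 13), - 8*sqrt(11), - 8, - 6, - 4.39, - 7*E/19, - 3/7,-0.08, 1/pi,1/pi,sqrt( 6) /6,sqrt( 6),  6, 6.81, 9.17]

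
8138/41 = 198 + 20/41 =198.49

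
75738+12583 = 88321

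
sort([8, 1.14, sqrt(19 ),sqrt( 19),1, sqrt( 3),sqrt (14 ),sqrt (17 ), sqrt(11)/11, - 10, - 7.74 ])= [ - 10, - 7.74, sqrt( 11)/11,1, 1.14,sqrt(3 ),sqrt(14 ),  sqrt( 17),sqrt(19 ), sqrt(19 ),8]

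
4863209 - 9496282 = -4633073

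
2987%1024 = 939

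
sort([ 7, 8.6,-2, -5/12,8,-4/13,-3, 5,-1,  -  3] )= [ - 3, - 3 , - 2 ,  -  1,-5/12,  -  4/13,5,7, 8, 8.6]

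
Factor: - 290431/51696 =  - 2^(  -  4 )*3^( - 2 ) * 809^1 = -809/144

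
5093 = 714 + 4379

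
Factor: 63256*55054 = 2^4*7907^1*27527^1 = 3482495824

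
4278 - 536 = 3742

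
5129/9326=5129/9326  =  0.55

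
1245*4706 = 5858970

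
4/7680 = 1/1920 = 0.00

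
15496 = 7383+8113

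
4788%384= 180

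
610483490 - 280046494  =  330436996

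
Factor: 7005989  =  17^1*67^1*6151^1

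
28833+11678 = 40511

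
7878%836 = 354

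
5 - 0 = 5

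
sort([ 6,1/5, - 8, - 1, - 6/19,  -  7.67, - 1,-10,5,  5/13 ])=[ - 10,-8,-7.67, - 1, - 1, - 6/19, 1/5, 5/13,5,6]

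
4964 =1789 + 3175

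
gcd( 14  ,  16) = 2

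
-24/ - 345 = 8/115 = 0.07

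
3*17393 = 52179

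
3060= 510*6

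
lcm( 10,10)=10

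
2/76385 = 2/76385 = 0.00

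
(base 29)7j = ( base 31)75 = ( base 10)222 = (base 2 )11011110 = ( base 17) D1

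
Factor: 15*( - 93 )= - 1395 = - 3^2*5^1*31^1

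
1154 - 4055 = -2901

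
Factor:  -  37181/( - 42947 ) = 67^( - 1) *641^(  -  1 )*37181^1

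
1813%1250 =563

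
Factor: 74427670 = 2^1*5^1*7442767^1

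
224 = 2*112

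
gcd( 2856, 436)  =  4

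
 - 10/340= - 1 + 33/34=-0.03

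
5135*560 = 2875600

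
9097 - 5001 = 4096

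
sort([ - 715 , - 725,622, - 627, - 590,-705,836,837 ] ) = [  -  725, - 715, - 705, - 627,-590,  622,836,837]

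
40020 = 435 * 92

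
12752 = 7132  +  5620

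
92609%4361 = 1028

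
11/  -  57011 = -11/57011=- 0.00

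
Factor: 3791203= 13^1*19^1* 15349^1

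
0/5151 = 0 = 0.00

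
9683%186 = 11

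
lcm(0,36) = 0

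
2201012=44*50023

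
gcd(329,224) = 7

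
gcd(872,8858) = 2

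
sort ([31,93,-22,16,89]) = [ - 22, 16,31, 89, 93] 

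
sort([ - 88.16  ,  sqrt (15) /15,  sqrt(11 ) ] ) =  [- 88.16, sqrt( 15 ) /15 , sqrt( 11)] 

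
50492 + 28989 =79481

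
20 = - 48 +68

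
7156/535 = 7156/535 = 13.38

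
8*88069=704552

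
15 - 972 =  - 957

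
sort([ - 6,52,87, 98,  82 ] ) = [-6,52 , 82, 87 , 98]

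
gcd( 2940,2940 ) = 2940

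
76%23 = 7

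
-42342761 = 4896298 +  -47239059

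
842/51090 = 421/25545 = 0.02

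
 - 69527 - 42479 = -112006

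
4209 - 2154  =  2055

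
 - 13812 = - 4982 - 8830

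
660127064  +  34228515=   694355579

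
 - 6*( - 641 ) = 3846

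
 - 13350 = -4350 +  - 9000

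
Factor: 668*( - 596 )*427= - 2^4*7^1*61^1* 149^1 * 167^1=- 170000656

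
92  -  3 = 89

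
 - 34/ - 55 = 34/55 = 0.62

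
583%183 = 34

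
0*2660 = 0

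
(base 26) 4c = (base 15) 7B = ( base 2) 1110100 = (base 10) 116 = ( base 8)164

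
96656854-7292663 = 89364191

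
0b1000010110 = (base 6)2250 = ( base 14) 2A2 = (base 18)1BC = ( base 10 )534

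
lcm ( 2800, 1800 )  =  25200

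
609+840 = 1449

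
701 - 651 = 50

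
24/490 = 12/245 = 0.05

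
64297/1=64297 = 64297.00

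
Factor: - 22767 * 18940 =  - 2^2 * 3^1 * 5^1*947^1*7589^1= - 431206980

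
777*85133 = 66148341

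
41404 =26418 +14986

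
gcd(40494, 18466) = 2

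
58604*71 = 4160884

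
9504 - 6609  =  2895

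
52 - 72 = -20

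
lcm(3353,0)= 0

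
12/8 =3/2=1.50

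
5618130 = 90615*62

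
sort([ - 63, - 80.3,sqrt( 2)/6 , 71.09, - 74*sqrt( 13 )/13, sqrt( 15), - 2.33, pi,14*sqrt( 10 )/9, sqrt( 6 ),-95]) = [-95, - 80.3, - 63, - 74*sqrt ( 13 )/13, - 2.33,sqrt( 2 )/6 , sqrt( 6 ), pi, sqrt( 15 ),14*sqrt( 10)/9  ,  71.09] 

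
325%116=93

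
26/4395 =26/4395 = 0.01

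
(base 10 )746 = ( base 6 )3242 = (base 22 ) 1BK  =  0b1011101010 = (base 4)23222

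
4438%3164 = 1274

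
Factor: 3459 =3^1*1153^1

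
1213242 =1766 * 687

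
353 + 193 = 546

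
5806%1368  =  334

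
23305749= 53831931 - 30526182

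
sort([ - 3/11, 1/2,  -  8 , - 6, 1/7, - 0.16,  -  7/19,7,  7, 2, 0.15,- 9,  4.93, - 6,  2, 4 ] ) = [-9, - 8,-6 ,-6, - 7/19, - 3/11,-0.16, 1/7,0.15,  1/2,  2,  2,4, 4.93, 7,7]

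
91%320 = 91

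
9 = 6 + 3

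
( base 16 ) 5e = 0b1011110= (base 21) 4a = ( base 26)3g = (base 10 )94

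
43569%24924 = 18645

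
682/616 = 31/28 =1.11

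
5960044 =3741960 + 2218084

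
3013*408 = 1229304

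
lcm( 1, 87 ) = 87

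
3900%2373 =1527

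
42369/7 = 42369/7 = 6052.71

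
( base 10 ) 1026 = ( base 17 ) 396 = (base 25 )1G1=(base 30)146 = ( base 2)10000000010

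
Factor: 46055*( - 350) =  - 2^1*5^3*7^1*61^1*151^1 = - 16119250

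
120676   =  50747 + 69929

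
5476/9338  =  2738/4669 = 0.59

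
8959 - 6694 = 2265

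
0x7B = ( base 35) 3I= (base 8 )173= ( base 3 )11120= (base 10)123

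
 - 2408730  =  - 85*28338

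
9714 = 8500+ 1214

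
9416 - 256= 9160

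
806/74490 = 31/2865  =  0.01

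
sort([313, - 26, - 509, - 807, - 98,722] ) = [ - 807, - 509, - 98,- 26, 313, 722 ]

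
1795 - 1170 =625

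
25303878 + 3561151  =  28865029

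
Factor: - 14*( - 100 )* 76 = 2^5*5^2 * 7^1*19^1= 106400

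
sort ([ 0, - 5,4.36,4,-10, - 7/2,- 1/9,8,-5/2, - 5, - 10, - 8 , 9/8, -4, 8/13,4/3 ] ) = [- 10, - 10, - 8, - 5,-5, - 4,-7/2,  -  5/2, - 1/9,0, 8/13,9/8, 4/3, 4, 4.36 , 8] 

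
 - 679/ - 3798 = 679/3798=0.18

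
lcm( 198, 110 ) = 990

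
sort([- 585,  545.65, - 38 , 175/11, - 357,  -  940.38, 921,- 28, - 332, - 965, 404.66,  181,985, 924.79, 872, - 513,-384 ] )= [ - 965,-940.38,-585,-513, - 384,-357, - 332, - 38,-28,175/11,181,  404.66,  545.65,  872, 921, 924.79, 985 ] 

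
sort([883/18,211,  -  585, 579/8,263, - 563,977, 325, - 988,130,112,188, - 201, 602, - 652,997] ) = [-988, - 652,-585,-563 , - 201, 883/18, 579/8,112,130 , 188,211, 263 , 325,  602,977, 997]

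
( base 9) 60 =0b110110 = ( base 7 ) 105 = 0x36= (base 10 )54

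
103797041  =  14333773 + 89463268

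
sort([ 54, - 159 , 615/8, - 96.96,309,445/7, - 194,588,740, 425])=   [ - 194,- 159, - 96.96, 54 , 445/7,615/8, 309, 425, 588, 740 ]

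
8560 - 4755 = 3805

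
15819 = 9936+5883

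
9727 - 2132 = 7595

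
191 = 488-297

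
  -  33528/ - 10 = 3352 + 4/5=3352.80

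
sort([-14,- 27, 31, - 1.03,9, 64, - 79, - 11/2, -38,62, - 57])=[ - 79 , - 57, - 38, - 27,-14, - 11/2, - 1.03, 9,31, 62, 64 ]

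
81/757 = 81/757=0.11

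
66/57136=33/28568 = 0.00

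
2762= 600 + 2162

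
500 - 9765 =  - 9265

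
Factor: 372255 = 3^1*5^1*13^1*23^1*83^1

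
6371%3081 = 209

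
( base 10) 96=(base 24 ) 40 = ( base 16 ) 60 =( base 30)36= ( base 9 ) 116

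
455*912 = 414960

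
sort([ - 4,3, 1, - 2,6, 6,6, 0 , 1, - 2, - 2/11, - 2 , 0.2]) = [ - 4 , -2, - 2, - 2,- 2/11, 0, 0.2, 1, 1, 3 , 6,6,  6 ]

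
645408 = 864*747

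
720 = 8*90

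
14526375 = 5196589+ 9329786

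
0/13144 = 0 = 0.00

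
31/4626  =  31/4626 = 0.01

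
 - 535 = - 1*535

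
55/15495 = 11/3099= 0.00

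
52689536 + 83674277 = 136363813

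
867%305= 257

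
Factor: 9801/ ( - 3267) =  -3^1 = -3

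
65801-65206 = 595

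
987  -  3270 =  - 2283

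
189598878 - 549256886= -359658008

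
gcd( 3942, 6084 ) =18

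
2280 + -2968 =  - 688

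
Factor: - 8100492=-2^2*3^1*241^1*2801^1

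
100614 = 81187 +19427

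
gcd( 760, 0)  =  760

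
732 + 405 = 1137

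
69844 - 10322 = 59522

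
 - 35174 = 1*( - 35174 )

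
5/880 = 1/176 = 0.01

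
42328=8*5291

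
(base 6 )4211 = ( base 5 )12233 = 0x3af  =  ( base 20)273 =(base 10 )943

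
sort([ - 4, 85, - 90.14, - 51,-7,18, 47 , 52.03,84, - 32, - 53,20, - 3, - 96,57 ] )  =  [ - 96,  -  90.14, - 53 , - 51 ,  -  32, - 7, - 4 ,-3, 18, 20 , 47, 52.03,57, 84 , 85 ]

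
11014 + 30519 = 41533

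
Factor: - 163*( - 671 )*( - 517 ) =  - 11^2*47^1*61^1*163^1 = - 56545841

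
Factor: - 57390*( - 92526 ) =2^2*3^2* 5^1 *7^1*1913^1*2203^1  =  5310067140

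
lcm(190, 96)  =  9120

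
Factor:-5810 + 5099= -3^2*79^1= -711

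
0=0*1602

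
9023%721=371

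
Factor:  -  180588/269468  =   - 3^1*23^( - 1) * 29^(-1 )*149^1 = -  447/667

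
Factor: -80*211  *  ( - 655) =11056400 =2^4*5^2*131^1*211^1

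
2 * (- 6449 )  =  -12898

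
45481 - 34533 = 10948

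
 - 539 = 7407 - 7946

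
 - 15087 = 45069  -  60156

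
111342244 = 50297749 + 61044495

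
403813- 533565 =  - 129752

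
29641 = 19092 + 10549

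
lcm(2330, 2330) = 2330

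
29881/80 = 29881/80 = 373.51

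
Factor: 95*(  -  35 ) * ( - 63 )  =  209475 = 3^2*5^2 * 7^2*19^1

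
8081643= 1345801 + 6735842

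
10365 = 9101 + 1264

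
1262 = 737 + 525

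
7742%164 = 34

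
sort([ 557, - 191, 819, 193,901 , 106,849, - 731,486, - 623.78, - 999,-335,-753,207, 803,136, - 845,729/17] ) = [ - 999, - 845, - 753, - 731 , - 623.78, - 335, - 191, 729/17, 106,136,193,207,486,557,803, 819,849,901 ]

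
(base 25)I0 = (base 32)e2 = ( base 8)702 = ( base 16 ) 1C2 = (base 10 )450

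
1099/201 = 5+94/201  =  5.47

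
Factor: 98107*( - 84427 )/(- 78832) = 2^( - 4) *7^2*13^( - 1 )*17^1*29^1 * 199^1*379^ (  -  1)*1723^1 = 8282879689/78832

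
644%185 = 89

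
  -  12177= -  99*123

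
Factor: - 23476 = - 2^2*5869^1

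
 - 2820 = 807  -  3627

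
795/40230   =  53/2682 = 0.02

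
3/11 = 3/11 = 0.27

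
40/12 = 10/3 = 3.33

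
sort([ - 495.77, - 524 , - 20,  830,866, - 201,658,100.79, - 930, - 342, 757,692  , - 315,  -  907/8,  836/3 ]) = [ - 930, - 524,- 495.77, - 342, - 315, - 201,-907/8 , - 20,  100.79,836/3,658,692,757, 830, 866]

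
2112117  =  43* 49119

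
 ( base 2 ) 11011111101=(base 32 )1NT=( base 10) 1789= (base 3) 2110021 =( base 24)32D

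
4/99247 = 4/99247 = 0.00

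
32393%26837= 5556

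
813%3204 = 813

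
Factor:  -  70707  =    -  3^1 * 7^2*13^1*37^1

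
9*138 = 1242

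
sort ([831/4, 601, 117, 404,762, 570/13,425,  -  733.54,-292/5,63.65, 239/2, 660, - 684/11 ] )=[  -  733.54, - 684/11, - 292/5,570/13, 63.65, 117,239/2, 831/4 , 404,  425,  601,  660, 762]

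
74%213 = 74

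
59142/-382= - 155 + 34/191  =  - 154.82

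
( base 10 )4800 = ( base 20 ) C00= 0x12c0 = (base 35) 3w5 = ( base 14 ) 1a6c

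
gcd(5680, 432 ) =16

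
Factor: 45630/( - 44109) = -2^1*3^1*5^1*29^( - 1)= - 30/29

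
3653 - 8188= - 4535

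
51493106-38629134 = 12863972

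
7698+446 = 8144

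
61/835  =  61/835 = 0.07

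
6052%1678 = 1018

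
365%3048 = 365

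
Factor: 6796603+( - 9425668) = -3^1 * 5^1*53^1 * 3307^1 = - 2629065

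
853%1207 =853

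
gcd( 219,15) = 3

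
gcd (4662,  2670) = 6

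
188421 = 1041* 181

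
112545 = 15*7503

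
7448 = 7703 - 255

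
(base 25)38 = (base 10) 83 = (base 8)123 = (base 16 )53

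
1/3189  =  1/3189 = 0.00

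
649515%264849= 119817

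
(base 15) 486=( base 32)102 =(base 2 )10000000010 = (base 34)U6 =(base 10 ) 1026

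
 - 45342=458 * ( - 99)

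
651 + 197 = 848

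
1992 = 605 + 1387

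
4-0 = 4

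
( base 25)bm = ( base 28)ah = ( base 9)360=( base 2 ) 100101001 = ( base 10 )297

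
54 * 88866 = 4798764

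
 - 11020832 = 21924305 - 32945137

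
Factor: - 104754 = -2^1*3^1 * 13^1*17^1*79^1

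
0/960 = 0 = 0.00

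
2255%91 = 71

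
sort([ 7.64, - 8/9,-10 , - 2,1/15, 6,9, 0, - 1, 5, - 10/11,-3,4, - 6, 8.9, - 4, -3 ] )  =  [-10,-6, - 4, - 3,-3,-2,-1, - 10/11,-8/9, 0,1/15, 4,5, 6, 7.64, 8.9, 9]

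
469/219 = 469/219  =  2.14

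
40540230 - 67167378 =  - 26627148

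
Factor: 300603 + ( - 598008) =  - 3^3*5^1*2203^1= -  297405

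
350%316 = 34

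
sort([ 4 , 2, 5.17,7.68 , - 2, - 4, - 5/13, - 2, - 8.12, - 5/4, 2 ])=[ - 8.12, - 4, - 2, - 2 , - 5/4, - 5/13,  2,  2, 4, 5.17,7.68 ] 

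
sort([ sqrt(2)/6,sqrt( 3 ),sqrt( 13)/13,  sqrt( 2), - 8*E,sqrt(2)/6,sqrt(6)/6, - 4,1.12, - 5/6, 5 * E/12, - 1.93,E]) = [ - 8*E,-4,-1.93, - 5/6,sqrt( 2)/6, sqrt( 2 )/6,  sqrt( 13)/13, sqrt (6)/6,1.12, 5*E/12 , sqrt(2),sqrt( 3), E] 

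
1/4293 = 1/4293 = 0.00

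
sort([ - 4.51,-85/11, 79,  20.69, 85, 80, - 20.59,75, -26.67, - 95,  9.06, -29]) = [ - 95, -29, - 26.67,  -  20.59, - 85/11, - 4.51,9.06, 20.69,75, 79 , 80,  85]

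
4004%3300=704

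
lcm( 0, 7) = 0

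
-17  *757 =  - 12869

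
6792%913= 401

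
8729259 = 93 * 93863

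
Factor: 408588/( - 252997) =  - 2^2 * 3^1 * 79^1 * 587^( - 1 ) = - 948/587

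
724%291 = 142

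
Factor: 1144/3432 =3^ ( - 1) = 1/3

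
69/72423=23/24141=0.00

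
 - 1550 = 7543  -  9093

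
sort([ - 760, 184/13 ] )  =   [-760,184/13] 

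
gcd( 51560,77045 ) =5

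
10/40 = 1/4 = 0.25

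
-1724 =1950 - 3674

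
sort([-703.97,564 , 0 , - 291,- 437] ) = [-703.97,- 437, - 291,0, 564]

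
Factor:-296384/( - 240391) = 2^6*11^1*571^( - 1) = 704/571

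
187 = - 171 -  - 358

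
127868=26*4918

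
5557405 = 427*13015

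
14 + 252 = 266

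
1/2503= 1/2503 = 0.00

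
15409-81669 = -66260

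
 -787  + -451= - 1238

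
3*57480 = 172440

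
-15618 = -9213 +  - 6405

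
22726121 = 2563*8867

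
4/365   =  4/365 = 0.01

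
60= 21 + 39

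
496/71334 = 248/35667 = 0.01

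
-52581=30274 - 82855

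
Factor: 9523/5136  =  2^( - 4 ) * 3^( - 1) * 89^1 = 89/48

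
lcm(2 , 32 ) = 32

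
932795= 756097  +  176698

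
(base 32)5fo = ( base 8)12770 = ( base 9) 7638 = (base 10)5624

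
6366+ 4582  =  10948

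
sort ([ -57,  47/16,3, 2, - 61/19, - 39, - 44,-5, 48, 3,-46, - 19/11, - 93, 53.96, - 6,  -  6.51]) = [ - 93, - 57,-46, - 44, - 39, - 6.51,  -  6 ,-5, -61/19,-19/11, 2,47/16, 3, 3, 48, 53.96 ] 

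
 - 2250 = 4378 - 6628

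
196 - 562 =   -  366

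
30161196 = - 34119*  ( - 884)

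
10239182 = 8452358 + 1786824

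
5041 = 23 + 5018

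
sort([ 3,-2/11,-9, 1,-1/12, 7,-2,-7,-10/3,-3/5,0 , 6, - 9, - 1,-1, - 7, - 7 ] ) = [-9, - 9, - 7,-7 ,-7,-10/3,  -  2, - 1, - 1  , - 3/5, - 2/11, - 1/12,0 , 1, 3,6, 7]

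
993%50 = 43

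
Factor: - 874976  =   - 2^5*37^1*739^1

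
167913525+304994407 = 472907932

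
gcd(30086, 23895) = 1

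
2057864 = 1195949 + 861915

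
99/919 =99/919 = 0.11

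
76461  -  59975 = 16486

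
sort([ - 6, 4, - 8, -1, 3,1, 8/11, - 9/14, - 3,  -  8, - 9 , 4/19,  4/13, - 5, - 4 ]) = [ - 9, -8, - 8,- 6, - 5, - 4, - 3, - 1, - 9/14 , 4/19,4/13, 8/11,1,3,4]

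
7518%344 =294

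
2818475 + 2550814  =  5369289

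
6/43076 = 3/21538 = 0.00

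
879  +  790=1669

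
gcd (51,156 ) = 3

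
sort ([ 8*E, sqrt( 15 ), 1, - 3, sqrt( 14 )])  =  [ - 3,1, sqrt( 14 ), sqrt( 15 ), 8*E ] 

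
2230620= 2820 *791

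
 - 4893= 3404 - 8297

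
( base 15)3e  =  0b111011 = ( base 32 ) 1r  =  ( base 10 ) 59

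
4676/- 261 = -4676/261 =- 17.92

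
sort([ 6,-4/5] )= [ - 4/5,  6]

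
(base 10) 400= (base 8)620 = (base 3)112211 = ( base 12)294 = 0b110010000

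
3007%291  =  97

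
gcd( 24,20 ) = 4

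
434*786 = 341124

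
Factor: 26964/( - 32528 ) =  - 63/76 = -2^( - 2 ) * 3^2*7^1*19^( -1 )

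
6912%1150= 12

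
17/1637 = 17/1637 = 0.01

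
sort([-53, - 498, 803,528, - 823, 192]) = [ - 823,-498, - 53,192,  528 , 803]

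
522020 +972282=1494302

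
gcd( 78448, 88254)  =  9806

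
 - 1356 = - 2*678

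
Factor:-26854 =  - 2^1*29^1 * 463^1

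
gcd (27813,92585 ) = 1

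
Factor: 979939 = 29^1 * 33791^1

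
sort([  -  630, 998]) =[-630, 998 ] 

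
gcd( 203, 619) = 1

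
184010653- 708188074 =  - 524177421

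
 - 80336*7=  -562352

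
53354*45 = 2400930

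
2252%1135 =1117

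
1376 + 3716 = 5092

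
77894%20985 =14939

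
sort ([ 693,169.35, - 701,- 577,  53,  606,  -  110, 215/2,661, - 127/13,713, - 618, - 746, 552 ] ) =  [ - 746,- 701, - 618, - 577,-110, - 127/13, 53, 215/2,169.35, 552,  606,  661,  693,  713 ]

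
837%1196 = 837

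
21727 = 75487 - 53760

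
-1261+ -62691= - 63952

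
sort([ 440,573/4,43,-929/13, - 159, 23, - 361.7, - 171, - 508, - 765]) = [ - 765, - 508, - 361.7, - 171 , - 159 , - 929/13, 23,43 , 573/4,  440 ]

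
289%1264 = 289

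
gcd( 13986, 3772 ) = 2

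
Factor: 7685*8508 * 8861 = 579367446780  =  2^2 *3^1 * 5^1*29^1 * 53^1*709^1*8861^1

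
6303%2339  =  1625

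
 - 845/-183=4 + 113/183 = 4.62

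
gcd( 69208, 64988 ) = 844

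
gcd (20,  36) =4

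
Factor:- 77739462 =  - 2^1* 3^2*59^1*71^1*1031^1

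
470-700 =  - 230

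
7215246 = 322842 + 6892404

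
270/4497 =90/1499  =  0.06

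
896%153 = 131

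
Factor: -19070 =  - 2^1 * 5^1*1907^1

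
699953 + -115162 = 584791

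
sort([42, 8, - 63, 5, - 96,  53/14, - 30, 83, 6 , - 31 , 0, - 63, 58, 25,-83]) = [  -  96, - 83,-63 , - 63, - 31, - 30, 0, 53/14, 5, 6, 8, 25, 42,  58,83]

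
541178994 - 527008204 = 14170790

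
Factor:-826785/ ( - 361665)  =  967/423 = 3^(-2)*47^( - 1)*967^1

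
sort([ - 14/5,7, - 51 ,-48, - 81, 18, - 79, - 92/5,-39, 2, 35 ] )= [ - 81, - 79, - 51, - 48, - 39 , -92/5, - 14/5,2,7, 18,35] 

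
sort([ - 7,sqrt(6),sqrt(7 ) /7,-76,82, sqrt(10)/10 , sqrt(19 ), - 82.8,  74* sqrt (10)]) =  [-82.8,-76, - 7,sqrt ( 10) /10, sqrt( 7)/7, sqrt(6 ),  sqrt( 19 ),  82, 74*sqrt(10 )] 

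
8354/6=4177/3  =  1392.33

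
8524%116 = 56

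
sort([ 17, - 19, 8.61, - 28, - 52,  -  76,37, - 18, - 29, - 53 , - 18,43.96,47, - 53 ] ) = [ - 76, - 53,- 53, - 52, - 29, - 28,-19, - 18 ,-18,8.61, 17,  37,43.96,47 ]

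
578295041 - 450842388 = 127452653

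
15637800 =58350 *268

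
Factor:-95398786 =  - 2^1*7^2*709^1 * 1373^1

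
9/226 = 9/226 =0.04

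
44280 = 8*5535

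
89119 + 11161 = 100280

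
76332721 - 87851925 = -11519204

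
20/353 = 20/353 = 0.06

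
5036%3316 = 1720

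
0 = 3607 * 0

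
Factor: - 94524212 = -2^2 * 23631053^1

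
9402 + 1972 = 11374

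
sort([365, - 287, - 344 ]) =[ - 344, - 287, 365]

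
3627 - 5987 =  - 2360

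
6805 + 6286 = 13091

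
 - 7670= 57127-64797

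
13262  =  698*19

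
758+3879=4637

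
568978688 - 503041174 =65937514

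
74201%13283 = 7786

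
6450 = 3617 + 2833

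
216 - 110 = 106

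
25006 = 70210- 45204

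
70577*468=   33030036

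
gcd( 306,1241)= 17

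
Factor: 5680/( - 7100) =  - 2^2*5^ ( - 1) = -  4/5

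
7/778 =7/778 = 0.01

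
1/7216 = 1/7216 = 0.00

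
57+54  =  111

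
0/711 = 0 = 0.00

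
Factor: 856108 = 2^2*11^1 * 19457^1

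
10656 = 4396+6260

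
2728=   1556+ 1172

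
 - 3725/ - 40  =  93 + 1/8  =  93.12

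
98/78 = 1+10/39 =1.26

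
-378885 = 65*( - 5829)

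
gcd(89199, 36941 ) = 901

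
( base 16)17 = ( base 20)13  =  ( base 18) 15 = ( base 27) n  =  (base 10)23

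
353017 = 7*50431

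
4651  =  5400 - 749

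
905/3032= 905/3032 = 0.30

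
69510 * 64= 4448640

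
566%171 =53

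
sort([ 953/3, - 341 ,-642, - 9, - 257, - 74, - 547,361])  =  [- 642, - 547,-341, - 257, - 74, - 9,953/3, 361]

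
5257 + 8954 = 14211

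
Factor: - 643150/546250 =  - 5^ (-2 )*23^( - 1 ) *677^1 = - 677/575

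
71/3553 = 71/3553 = 0.02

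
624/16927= 624/16927 =0.04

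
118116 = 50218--67898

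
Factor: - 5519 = -5519^1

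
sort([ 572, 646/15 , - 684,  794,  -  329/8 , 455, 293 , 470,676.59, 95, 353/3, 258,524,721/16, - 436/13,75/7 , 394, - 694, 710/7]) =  [ - 694, - 684  , - 329/8, - 436/13 , 75/7, 646/15 , 721/16,95, 710/7, 353/3, 258, 293,394 , 455, 470, 524, 572 , 676.59, 794 ]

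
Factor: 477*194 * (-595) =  - 55060110 = -2^1*3^2*5^1 * 7^1*17^1*53^1 * 97^1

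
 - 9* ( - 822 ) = 7398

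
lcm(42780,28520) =85560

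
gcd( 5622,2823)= 3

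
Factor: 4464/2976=3/2 = 2^ ( - 1 )*3^1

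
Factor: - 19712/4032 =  - 44/9 = - 2^2 * 3^( - 2 ) * 11^1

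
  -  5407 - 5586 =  - 10993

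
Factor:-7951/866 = - 2^(  -  1) *433^( - 1) * 7951^1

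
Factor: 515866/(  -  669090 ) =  - 3^( - 1 )*5^( - 1)*13^1 * 19841^1 * 22303^(-1) = - 257933/334545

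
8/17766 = 4/8883 = 0.00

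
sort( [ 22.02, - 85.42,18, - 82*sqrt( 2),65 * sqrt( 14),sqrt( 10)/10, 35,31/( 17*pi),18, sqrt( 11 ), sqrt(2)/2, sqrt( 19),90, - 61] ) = [ - 82 * sqrt(2 ), - 85.42, - 61,sqrt (10)/10,31/( 17 * pi),sqrt( 2) /2 , sqrt( 11 ), sqrt ( 19 ),18,18,22.02,35, 90, 65*sqrt(14)] 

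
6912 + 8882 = 15794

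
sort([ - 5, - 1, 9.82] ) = [ - 5,- 1,  9.82] 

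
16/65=16/65= 0.25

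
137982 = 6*22997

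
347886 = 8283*42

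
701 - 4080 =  - 3379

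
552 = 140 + 412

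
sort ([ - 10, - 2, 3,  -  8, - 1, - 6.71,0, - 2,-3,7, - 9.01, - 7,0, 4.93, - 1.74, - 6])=[ - 10 ,-9.01, - 8,-7  , - 6.71, - 6,-3, - 2, - 2,  -  1.74, - 1, 0,0, 3, 4.93,7 ] 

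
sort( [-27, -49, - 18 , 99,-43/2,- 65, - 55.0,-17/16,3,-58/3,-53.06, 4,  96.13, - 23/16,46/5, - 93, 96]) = [ - 93,  -  65,-55.0, - 53.06,-49, - 27, - 43/2,-58/3,- 18, -23/16 ,-17/16, 3, 4, 46/5, 96,96.13,  99 ]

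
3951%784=31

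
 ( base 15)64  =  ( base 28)3a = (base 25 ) 3J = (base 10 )94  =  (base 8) 136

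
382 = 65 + 317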